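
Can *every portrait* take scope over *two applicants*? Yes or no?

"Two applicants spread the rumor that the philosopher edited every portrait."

The DP *every portrait* is contained in the complex NP *the rumor that the philosopher edited every portrait*.
A that-clause complement to a noun is an island; QR cannot cross the NP boundary.
*every portrait* is confined to the island and cannot take scope over *two applicants*.

No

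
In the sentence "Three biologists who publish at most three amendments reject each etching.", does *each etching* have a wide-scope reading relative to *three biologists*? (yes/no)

The relative clause *who publish at most three amendments* modifies *three biologists*, but *each etching* is not inside that relative clause — it is an argument of the matrix verb.
No island intervenes, so both surface and inverse scope are derivable.
So *each etching* > *three biologists* is among the available readings.

Yes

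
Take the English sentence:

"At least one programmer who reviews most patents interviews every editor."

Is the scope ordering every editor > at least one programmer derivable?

Although the sentence contains a relative clause (*who reviews most patents*), *every editor* is outside it, in the matrix VP.
Ordinary QR to a clause-peripheral position gives the wide-scope LF for the lower DP.
So *every editor* > *at least one programmer* is among the available readings.

Yes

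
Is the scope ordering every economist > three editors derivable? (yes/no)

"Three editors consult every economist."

Yes

*three editors* and *every economist* are co-arguments of the matrix verb, with nothing but a clause-internal boundary between them.
With no island boundary between them, the object can take inverse scope over the subject via ordinary QR within the clause.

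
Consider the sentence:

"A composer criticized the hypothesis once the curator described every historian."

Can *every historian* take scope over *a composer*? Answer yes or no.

No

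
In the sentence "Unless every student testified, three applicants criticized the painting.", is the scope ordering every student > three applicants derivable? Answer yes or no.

The DP *every student* is contained in the adjunct clause *unless every student testified*.
Adjuncts are opaque for quantifier raising; a quantifier in an adjunct stays inside it.
The ordering *every student* > *three applicants* is therefore underivable.

No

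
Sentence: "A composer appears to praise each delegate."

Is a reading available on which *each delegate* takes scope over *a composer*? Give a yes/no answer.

Yes

*each delegate* is the object of the infinitival complement of a raising predicate; raising infinitives are transparent for QR, so the two DPs are in effect clausemates.
No island intervenes, so both surface and inverse scope are derivable.
So *each delegate* > *a composer* is among the available readings.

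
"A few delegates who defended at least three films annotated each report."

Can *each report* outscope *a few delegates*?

Yes

The relative clause *who defended at least three films* modifies *a few delegates*, but *each report* is not inside that relative clause — it is an argument of the matrix verb.
Nothing blocks QR of the lower DP to a position above the higher one, so inverse scope is available.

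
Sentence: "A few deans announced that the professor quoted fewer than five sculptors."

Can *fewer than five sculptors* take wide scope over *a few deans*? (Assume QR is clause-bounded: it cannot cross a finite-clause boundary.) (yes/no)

*fewer than five sculptors* is embedded in the finite complement clause *that the professor quoted fewer than five sculptors*.
With QR restricted to its own tensed clause, the embedded quantifier cannot reach a matrix scope position.
So the wide-scope reading for *fewer than five sculptors* is blocked.

No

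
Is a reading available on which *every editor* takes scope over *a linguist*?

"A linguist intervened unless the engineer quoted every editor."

*every editor* is embedded in the adjunct clause *unless the engineer quoted every editor*.
Adjunct clauses are scope islands: a quantifier inside an adjunct cannot raise into the matrix clause.
*every editor* > *a linguist* would require crossing that boundary, which is illicit.
(Only the surface reading survives: one fixed linguist with respect to all the relevant editors.)

No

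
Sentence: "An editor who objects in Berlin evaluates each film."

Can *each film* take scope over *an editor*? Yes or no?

*each film* sits in the matrix clause, not in the relative clause on *an editor*.
Since no island is crossed, the inverse ordering is licensed alongside surface scope.

Yes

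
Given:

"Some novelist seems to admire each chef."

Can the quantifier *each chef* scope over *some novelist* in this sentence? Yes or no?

Yes

Infinitival complements of raising predicates do not block QR; *each chef* and *some novelist* are effectively clausemates.
Clause-internal QR can adjoin the lower DP above the subject, yielding the inverse reading.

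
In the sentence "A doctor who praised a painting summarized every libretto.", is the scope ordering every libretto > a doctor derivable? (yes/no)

Yes

The relative clause *who praised a painting* modifies *a doctor*, but *every libretto* is not inside that relative clause — it is an argument of the matrix verb.
Clause-internal QR can adjoin the lower DP above the subject, yielding the inverse reading.
The sentence is scopally ambiguous between *a doctor* > *every libretto* and *every libretto* > *a doctor*.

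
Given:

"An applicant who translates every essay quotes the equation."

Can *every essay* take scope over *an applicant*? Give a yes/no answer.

No

Structurally, *every essay* is inside the relative clause *who translates every essay*.
Quantifiers inside a relative clause are trapped there; the RC boundary blocks QR.
The inverse ordering *every essay* > *an applicant* is therefore underivable.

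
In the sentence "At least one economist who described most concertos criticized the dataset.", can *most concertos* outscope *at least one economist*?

No

*most concertos* sits inside the relative clause *who described most concertos*.
The relative clause forms an island for QR, so the quantifier is confined to the head noun's restrictor.
So *most concertos* cannot raise high enough to outscope *at least one economist*; only the surface ordering *at least one economist* > *most concertos* is available.
(Only the surface reading survives: one fixed economist with respect to all the relevant concertos.)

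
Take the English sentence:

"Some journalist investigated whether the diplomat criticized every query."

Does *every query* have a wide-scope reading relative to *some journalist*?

No

*every query* is embedded in the embedded question *whether the diplomat criticized every query*.
An indirect question is a wh-island; the filled [Spec,CP] blocks QR across the CP edge.
So *every query* cannot raise to a position above *some journalist*.
(Only the surface reading survives: one fixed journalist with respect to all the relevant queries.)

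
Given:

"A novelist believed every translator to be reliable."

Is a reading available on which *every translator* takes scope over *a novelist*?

Yes

*every translator* is the subject of an ECM infinitive — the infinitival complement of an ECM verb is not a scope island, so *every translator* can raise into the matrix clause.
With no island boundary between them, the object can take inverse scope over the subject via ordinary QR within the clause.
The sentence is scopally ambiguous between *a novelist* > *every translator* and *every translator* > *a novelist*.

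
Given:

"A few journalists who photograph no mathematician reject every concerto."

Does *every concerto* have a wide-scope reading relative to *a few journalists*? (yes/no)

Although the sentence contains a relative clause (*who photograph no mathematician*), *every concerto* is outside it, in the matrix VP.
Ordinary QR to a clause-peripheral position gives the wide-scope LF for the lower DP.
The sentence is scopally ambiguous between *a few journalists* > *every concerto* and *every concerto* > *a few journalists*.

Yes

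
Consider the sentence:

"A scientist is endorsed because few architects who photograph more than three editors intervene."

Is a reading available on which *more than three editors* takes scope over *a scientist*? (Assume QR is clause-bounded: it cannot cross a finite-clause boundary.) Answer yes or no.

No

Structurally, *more than three editors* is inside the relative clause *who photograph more than three editors*, which is itself inside the adjunct *because few architects who photograph more than three editors intervene*.
Both the relative clause and the enclosing adjunct are scope islands; QR cannot cross either.
*more than three editors* is confined to the island and cannot take scope over *a scientist*.
(Only the surface reading survives: one fixed scientist with respect to all the relevant editors.)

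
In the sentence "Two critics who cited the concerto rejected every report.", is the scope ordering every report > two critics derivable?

*every report* sits in the matrix clause, not in the relative clause on *two critics*.
No island intervenes, so both surface and inverse scope are derivable.

Yes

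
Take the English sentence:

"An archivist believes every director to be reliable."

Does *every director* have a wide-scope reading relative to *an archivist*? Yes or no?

Yes

*every director* is an ECM subject; ECM complements are not islands, and the embedded quantifier may take matrix scope.
Ordinary QR to a clause-peripheral position gives the wide-scope LF for the lower DP.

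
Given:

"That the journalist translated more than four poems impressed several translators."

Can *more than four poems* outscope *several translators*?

No

*more than four poems* is embedded in the sentential subject *that the journalist translated more than four poems*.
Clausal subjects are scope islands; QR from inside the subject into the matrix is barred.
So *more than four poems* cannot raise to a position above *several translators*.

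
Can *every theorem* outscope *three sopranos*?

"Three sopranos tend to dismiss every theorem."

Yes

*every theorem* is the object of the infinitival complement of a raising predicate; raising infinitives are transparent for QR, so the two DPs are in effect clausemates.
Nothing blocks QR of the lower DP to a position above the higher one, so inverse scope is available.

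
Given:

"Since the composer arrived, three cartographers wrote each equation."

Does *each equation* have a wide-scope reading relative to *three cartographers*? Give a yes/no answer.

Yes

Neither queried DP is inside the adjunct, so the adjunct-island constraint does not apply.
Ordinary QR to a clause-peripheral position gives the wide-scope LF for the lower DP.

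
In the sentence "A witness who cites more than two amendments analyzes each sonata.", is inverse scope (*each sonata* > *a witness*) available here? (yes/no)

Yes

*each sonata* is a matrix argument; only *a witness* is modified by the relative clause *who cites more than two amendments*, so the RC island is irrelevant to the target quantifier.
Since no island is crossed, the inverse ordering is licensed alongside surface scope.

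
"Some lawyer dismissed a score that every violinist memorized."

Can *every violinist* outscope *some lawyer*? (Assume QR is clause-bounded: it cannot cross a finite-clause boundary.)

No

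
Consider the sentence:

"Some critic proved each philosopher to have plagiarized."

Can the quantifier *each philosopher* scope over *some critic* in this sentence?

Yes

This is an ECM construction: *each philosopher* is the infinitival subject, Case-marked by the matrix verb, and the infinitive is transparent for QR.
Ordinary QR to a clause-peripheral position gives the wide-scope LF for the lower DP.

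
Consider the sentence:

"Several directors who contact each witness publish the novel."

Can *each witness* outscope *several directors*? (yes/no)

No

The target quantifier *each witness* is part of the relative clause *who contact each witness*.
The relative clause forms an island for QR, so the quantifier is confined to the head noun's restrictor.
The inverse ordering *each witness* > *several directors* is therefore underivable.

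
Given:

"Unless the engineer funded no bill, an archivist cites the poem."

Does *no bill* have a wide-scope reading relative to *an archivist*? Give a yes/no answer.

Structurally, *no bill* is inside the adjunct clause *unless the engineer funded no bill*.
Adjunct clauses are scope islands: a quantifier inside an adjunct cannot raise into the matrix clause.
There is no licit LF on which *no bill* c-commands *an archivist*.

No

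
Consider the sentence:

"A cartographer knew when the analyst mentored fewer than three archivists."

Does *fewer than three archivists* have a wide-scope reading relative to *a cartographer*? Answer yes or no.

No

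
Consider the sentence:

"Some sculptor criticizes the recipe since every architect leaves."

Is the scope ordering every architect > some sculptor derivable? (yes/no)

No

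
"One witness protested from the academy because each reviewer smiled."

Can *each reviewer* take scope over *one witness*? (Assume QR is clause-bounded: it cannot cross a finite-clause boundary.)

Structurally, *each reviewer* is inside the adjunct clause *because each reviewer smiled*.
Adverbial clauses are not L-marked, so they are barriers for QR — the quantifier cannot escape the adjunct.
So the wide-scope reading for *each reviewer* is blocked.
(Only the surface reading survives: one fixed witness with respect to all the relevant reviewers.)

No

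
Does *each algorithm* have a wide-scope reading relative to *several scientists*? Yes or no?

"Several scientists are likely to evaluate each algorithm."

*each algorithm* is the object of the infinitival complement of a raising predicate; raising infinitives are transparent for QR, so the two DPs are in effect clausemates.
Nothing blocks QR of the lower DP to a position above the higher one, so inverse scope is available.

Yes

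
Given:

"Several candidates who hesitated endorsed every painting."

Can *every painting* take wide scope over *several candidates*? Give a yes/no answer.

The RC *who hesitated* is an island, but *every painting* is not inside it — it is the matrix object, a clausemate of *several candidates*.
QR within a single clause is free, so the lower quantifier may take scope over the higher one.

Yes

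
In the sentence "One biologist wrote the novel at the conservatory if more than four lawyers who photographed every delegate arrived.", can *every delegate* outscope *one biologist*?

Structurally, *every delegate* is inside the relative clause *who photographed every delegate*, which is itself inside the adjunct *if more than four lawyers who photographed every delegate arrived*.
The quantifier would have to escape first the RC and then the adjunct — two independent island violations.
The inverse ordering *every delegate* > *one biologist* is therefore underivable.

No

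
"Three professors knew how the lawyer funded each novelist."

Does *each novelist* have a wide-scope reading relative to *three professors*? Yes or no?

*each novelist* occurs within the embedded question *how the lawyer funded each novelist*.
An indirect question is a wh-island; the filled [Spec,CP] blocks QR across the CP edge.
Hence only narrow scope for *each novelist* (under *three professors*) survives.

No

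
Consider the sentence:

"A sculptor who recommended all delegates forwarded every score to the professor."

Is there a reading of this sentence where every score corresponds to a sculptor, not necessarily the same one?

Yes

This is the *every score* > *a sculptor* reading.
*every score* sits in the matrix clause, not in the relative clause on *a sculptor*.
QR within a single clause is free, so the lower quantifier may take scope over the higher one.
Both orderings are possible: *a sculptor* > *every score* and *every score* > *a sculptor*.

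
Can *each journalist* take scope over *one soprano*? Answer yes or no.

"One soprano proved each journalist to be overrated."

Yes

This is an ECM construction: *each journalist* is the infinitival subject, Case-marked by the matrix verb, and the infinitive is transparent for QR.
Nothing blocks QR of the lower DP to a position above the higher one, so inverse scope is available.
The sentence is scopally ambiguous between *one soprano* > *each journalist* and *each journalist* > *one soprano*.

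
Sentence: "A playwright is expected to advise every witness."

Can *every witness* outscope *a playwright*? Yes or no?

Yes

Raising constructions are monoclausal for scope purposes; *every witness* is not separated from *a playwright* by any island.
Nothing blocks QR of the lower DP to a position above the higher one, so inverse scope is available.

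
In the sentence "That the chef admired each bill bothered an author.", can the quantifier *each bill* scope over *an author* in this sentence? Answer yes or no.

No

Structurally, *each bill* is inside the sentential subject *that the chef admired each bill*.
Clausal subjects are scope islands; QR from inside the subject into the matrix is barred.
There is no licit LF on which *each bill* c-commands *an author*.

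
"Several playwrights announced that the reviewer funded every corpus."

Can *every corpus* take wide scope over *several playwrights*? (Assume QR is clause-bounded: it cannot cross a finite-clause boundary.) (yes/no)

No

*every corpus* is embedded in the finite complement clause *that the reviewer funded every corpus*.
Given the clause-boundedness assumption, QR cannot cross the finite CP into the matrix.
*every corpus* > *several playwrights* would require crossing that boundary, which is illicit.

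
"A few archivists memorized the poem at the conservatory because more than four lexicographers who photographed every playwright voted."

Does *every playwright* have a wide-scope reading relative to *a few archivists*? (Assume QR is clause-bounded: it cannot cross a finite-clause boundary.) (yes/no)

No

*every playwright* sits inside the relative clause *who photographed every playwright*, which is itself inside the adjunct *because more than four lexicographers who photographed every playwright voted*.
The quantifier would have to escape first the RC and then the adjunct — two independent island violations.
Hence only narrow scope for *every playwright* (under *a few archivists*) survives.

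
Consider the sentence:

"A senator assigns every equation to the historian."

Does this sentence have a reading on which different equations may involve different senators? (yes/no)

Yes

This is the *every equation* > *a senator* reading.
Both DPs are arguments of the same predicate; there is no clause or island boundary between them.
Ordinary QR to a clause-peripheral position gives the wide-scope LF for the lower DP.
So *every equation* > *a senator* is among the available readings.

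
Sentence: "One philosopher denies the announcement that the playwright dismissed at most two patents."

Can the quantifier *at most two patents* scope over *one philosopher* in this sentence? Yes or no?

No

The DP *at most two patents* is contained in the complex NP *the announcement that the playwright dismissed at most two patents*.
Since the clause is the complement of a nominal head, the CNPC blocks scope extraction.
*at most two patents* is confined to the island and cannot take scope over *one philosopher*.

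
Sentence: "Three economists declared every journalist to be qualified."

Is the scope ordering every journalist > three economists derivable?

Yes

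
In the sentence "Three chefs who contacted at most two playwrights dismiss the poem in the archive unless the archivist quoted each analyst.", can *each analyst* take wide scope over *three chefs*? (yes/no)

No

*each analyst* is embedded in the adjunct clause *unless the archivist quoted each analyst*.
Adverbial clauses are not L-marked, so they are barriers for QR — the quantifier cannot escape the adjunct.
So the wide-scope reading for *each analyst* is blocked.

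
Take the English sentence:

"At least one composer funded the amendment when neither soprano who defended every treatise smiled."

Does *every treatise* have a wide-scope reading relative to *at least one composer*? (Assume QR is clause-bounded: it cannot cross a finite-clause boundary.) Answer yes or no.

No

Structurally, *every treatise* is inside the relative clause *who defended every treatise*, which is itself inside the adjunct *when neither soprano who defended every treatise smiled*.
The quantifier would have to escape first the RC and then the adjunct — two independent island violations.
There is no licit LF on which *every treatise* c-commands *at least one composer*.
(Only the surface reading survives: one fixed composer with respect to all the relevant treatises.)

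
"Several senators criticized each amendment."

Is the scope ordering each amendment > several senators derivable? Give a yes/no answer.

Yes

*each amendment* is the matrix object and *several senators* the matrix subject; the two are clausemates.
QR within a single clause is free, so the lower quantifier may take scope over the higher one.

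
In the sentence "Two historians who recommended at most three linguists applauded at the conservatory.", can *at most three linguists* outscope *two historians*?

No

Structurally, *at most three linguists* is inside the relative clause *who recommended at most three linguists*.
Relative clauses are scope islands: a quantifier cannot QR out of a relative clause to take scope in the matrix clause.
So the wide-scope reading for *at most three linguists* is blocked.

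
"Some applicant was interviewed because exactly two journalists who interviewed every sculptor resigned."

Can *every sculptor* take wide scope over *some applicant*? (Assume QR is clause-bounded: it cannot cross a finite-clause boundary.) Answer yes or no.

*every sculptor* occurs within the relative clause *who interviewed every sculptor*, which is itself inside the adjunct *because exactly two journalists who interviewed every sculptor resigned*.
Both the relative clause and the enclosing adjunct are scope islands; QR cannot cross either.
So *every sculptor* cannot raise high enough to outscope *some applicant*; only the surface ordering *some applicant* > *every sculptor* is available.
(Only the surface reading survives: one fixed applicant with respect to all the relevant sculptors.)

No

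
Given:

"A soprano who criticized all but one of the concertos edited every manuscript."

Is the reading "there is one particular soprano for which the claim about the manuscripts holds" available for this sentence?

Yes

The described interpretation is the *a soprano* > *every manuscript* scoping.
Surface scope (*a soprano* > *every manuscript*) is always derivable; islands only block QR, not in-situ interpretation.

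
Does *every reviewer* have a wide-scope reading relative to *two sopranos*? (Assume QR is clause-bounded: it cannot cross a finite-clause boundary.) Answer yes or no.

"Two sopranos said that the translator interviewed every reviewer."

The target quantifier *every reviewer* is part of the finite complement clause *that the translator interviewed every reviewer*.
With QR restricted to its own tensed clause, the embedded quantifier cannot reach a matrix scope position.
Hence only narrow scope for *every reviewer* (under *two sopranos*) survives.

No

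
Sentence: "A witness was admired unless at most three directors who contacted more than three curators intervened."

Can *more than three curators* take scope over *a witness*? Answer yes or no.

No

Structurally, *more than three curators* is inside the relative clause *who contacted more than three curators*, which is itself inside the adjunct *unless at most three directors who contacted more than three curators intervened*.
Even if one barrier were somehow void, the other would still block QR.
*more than three curators* is confined to the island and cannot take scope over *a witness*.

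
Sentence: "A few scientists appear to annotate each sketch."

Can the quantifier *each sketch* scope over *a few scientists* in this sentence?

Infinitival complements of raising predicates do not block QR; *each sketch* and *a few scientists* are effectively clausemates.
Ordinary QR to a clause-peripheral position gives the wide-scope LF for the lower DP.

Yes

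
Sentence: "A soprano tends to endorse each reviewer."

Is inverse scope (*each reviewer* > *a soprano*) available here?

*each reviewer* is the object of the infinitival complement of a raising predicate; raising infinitives are transparent for QR, so the two DPs are in effect clausemates.
No island intervenes, so both surface and inverse scope are derivable.
The sentence is scopally ambiguous between *a soprano* > *each reviewer* and *each reviewer* > *a soprano*.

Yes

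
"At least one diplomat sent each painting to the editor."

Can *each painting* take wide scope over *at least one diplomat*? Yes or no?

Yes

*each painting* and *at least one diplomat* are in the same minimal clause.
Ordinary QR to a clause-peripheral position gives the wide-scope LF for the lower DP.
Both orderings are possible: *at least one diplomat* > *each painting* and *each painting* > *at least one diplomat*.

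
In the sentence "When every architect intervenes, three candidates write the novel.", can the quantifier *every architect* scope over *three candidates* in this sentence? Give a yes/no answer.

The DP *every architect* is contained in the adjunct clause *when every architect intervenes*.
Since the clause is an adjunct (not a complement), the Adjunct Condition blocks QR across its edge.
*every architect* is confined to the island and cannot take scope over *three candidates*.

No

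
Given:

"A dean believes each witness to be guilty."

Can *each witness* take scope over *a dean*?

*each witness* is an ECM subject; ECM complements are not islands, and the embedded quantifier may take matrix scope.
With no island boundary between them, the object can take inverse scope over the subject via ordinary QR within the clause.

Yes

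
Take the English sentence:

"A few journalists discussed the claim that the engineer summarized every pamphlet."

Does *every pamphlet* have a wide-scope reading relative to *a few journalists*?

The target quantifier *every pamphlet* is part of the complex NP *the claim that the engineer summarized every pamphlet*.
Noun-complement clauses are scope islands (the Complex NP Constraint): a quantifier inside one cannot scope into the matrix.
The inverse ordering *every pamphlet* > *a few journalists* is therefore underivable.

No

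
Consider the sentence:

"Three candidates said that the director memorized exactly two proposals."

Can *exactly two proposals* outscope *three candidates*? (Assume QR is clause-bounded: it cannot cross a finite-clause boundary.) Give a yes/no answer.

The target quantifier *exactly two proposals* is part of the finite complement clause *that the director memorized exactly two proposals*.
With QR restricted to its own tensed clause, the embedded quantifier cannot reach a matrix scope position.
*exactly two proposals* is confined to the island and cannot take scope over *three candidates*.

No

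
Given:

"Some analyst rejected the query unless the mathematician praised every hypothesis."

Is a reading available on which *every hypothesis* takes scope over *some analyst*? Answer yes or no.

No

*every hypothesis* sits inside the adjunct clause *unless the mathematician praised every hypothesis*.
Scope out of an adjunct clause is unavailable: QR respects the adjunct-island constraint.
*every hypothesis* > *some analyst* would require crossing that boundary, which is illicit.
(Only the surface reading survives: one fixed analyst with respect to all the relevant hypotheses.)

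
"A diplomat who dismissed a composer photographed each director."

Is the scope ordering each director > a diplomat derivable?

Yes

Although the sentence contains a relative clause (*who dismissed a composer*), *each director* is outside it, in the matrix VP.
With no island boundary between them, the object can take inverse scope over the subject via ordinary QR within the clause.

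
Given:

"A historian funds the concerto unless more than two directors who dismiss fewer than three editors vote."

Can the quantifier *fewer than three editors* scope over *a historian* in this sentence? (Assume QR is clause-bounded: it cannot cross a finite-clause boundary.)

Structurally, *fewer than three editors* is inside the relative clause *who dismiss fewer than three editors*, which is itself inside the adjunct *unless more than two directors who dismiss fewer than three editors vote*.
Even if one barrier were somehow void, the other would still block QR.
So the wide-scope reading for *fewer than three editors* is blocked.
(Only the surface reading survives: one fixed historian with respect to all the relevant editors.)

No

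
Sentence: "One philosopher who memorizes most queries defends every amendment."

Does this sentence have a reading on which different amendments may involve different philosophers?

Yes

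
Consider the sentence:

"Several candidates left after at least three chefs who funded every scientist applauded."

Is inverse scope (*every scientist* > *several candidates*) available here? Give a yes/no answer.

No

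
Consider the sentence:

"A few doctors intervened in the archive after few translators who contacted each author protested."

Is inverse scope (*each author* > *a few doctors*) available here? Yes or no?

*each author* is embedded in the relative clause *who contacted each author*, which is itself inside the adjunct *after few translators who contacted each author protested*.
Both the relative clause and the enclosing adjunct are scope islands; QR cannot cross either.
So *each author* cannot raise high enough to outscope *a few doctors*; only the surface ordering *a few doctors* > *each author* is available.

No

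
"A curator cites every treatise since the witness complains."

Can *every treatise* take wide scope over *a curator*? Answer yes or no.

Yes

*every treatise* is a matrix argument; the adjunct is an island but the target quantifier is outside it.
Ordinary QR to a clause-peripheral position gives the wide-scope LF for the lower DP.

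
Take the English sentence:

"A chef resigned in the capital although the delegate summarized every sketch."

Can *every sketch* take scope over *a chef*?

The DP *every sketch* is contained in the adjunct clause *although the delegate summarized every sketch*.
Adverbial clauses are not L-marked, so they are barriers for QR — the quantifier cannot escape the adjunct.
There is no licit LF on which *every sketch* c-commands *a chef*.
(Only the surface reading survives: one fixed chef with respect to all the relevant sketches.)

No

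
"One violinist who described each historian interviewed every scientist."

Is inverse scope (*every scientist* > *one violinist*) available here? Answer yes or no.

Yes

*every scientist* sits in the matrix clause, not in the relative clause on *one violinist*.
Ordinary QR to a clause-peripheral position gives the wide-scope LF for the lower DP.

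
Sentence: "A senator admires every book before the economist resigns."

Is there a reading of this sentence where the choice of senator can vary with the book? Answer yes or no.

Yes

That reading corresponds to *every book* > *a senator*.
*every book* is a matrix argument; the adjunct is an island but the target quantifier is outside it.
Clause-internal QR can adjoin the lower DP above the subject, yielding the inverse reading.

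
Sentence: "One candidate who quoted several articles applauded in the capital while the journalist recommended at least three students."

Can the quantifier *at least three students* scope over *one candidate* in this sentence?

No

The target quantifier *at least three students* is part of the adjunct clause *while the journalist recommended at least three students*.
The adjunct-island constraint bars QR out of an adverbial clause.
So *at least three students* cannot raise high enough to outscope *one candidate*; only the surface ordering *one candidate* > *at least three students* is available.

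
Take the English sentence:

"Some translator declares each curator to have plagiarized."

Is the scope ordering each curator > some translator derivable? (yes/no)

Yes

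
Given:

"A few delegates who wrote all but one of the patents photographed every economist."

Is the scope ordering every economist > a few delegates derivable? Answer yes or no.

Yes

*every economist* sits in the matrix clause, not in the relative clause on *a few delegates*.
With no island boundary between them, the object can take inverse scope over the subject via ordinary QR within the clause.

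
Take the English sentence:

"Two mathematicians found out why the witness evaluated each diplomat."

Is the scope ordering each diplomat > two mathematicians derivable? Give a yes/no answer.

No

Structurally, *each diplomat* is inside the embedded question *why the witness evaluated each diplomat*.
QR across an interrogative CP boundary is ruled out as a wh-island violation.
So *each diplomat* cannot raise high enough to outscope *two mathematicians*; only the surface ordering *two mathematicians* > *each diplomat* is available.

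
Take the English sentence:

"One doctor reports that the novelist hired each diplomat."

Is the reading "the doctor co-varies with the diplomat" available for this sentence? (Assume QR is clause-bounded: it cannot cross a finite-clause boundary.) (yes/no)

No

The paraphrase describes the scope ordering *each diplomat* > *one doctor*.
The target quantifier *each diplomat* is part of the finite complement clause *that the novelist hired each diplomat*.
Given the clause-boundedness assumption, QR cannot cross the finite CP into the matrix.
Hence only narrow scope for *each diplomat* (under *one doctor*) survives.
(Only the surface reading survives: one fixed doctor with respect to all the relevant diplomats.)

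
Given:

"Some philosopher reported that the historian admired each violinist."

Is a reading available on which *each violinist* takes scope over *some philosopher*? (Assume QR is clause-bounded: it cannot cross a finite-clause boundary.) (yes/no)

No

*each violinist* sits inside the finite complement clause *that the historian admired each violinist*.
Under clause-bounded QR, a quantifier in an embedded finite clause cannot raise into the matrix clause.
So the wide-scope reading for *each violinist* is blocked.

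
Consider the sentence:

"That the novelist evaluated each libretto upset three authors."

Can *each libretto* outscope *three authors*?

No

*each libretto* is embedded in the sentential subject *that the novelist evaluated each libretto*.
Subjects — clausal subjects included — are islands for extraction, and QR is no exception.
So *each libretto* cannot raise to a position above *three authors*.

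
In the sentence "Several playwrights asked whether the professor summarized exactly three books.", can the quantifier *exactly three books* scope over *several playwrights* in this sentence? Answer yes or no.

No

*exactly three books* sits inside the embedded question *whether the professor summarized exactly three books*.
QR across an interrogative CP boundary is ruled out as a wh-island violation.
*exactly three books* is confined to the island and cannot take scope over *several playwrights*.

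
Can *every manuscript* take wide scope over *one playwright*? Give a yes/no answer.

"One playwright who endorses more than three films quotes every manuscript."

*every manuscript* sits in the matrix clause, not in the relative clause on *one playwright*.
With no island boundary between them, the object can take inverse scope over the subject via ordinary QR within the clause.

Yes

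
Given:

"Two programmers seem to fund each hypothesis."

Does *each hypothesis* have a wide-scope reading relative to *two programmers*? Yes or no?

Infinitival complements of raising predicates do not block QR; *each hypothesis* and *two programmers* are effectively clausemates.
With no island boundary between them, the object can take inverse scope over the subject via ordinary QR within the clause.

Yes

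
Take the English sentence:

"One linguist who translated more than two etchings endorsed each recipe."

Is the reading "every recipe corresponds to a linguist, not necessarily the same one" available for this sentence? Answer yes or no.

Yes

The described interpretation is the *each recipe* > *one linguist* scoping.
*each recipe* is a matrix argument; only *one linguist* is modified by the relative clause *who translated more than two etchings*, so the RC island is irrelevant to the target quantifier.
Clause-internal QR can adjoin the lower DP above the subject, yielding the inverse reading.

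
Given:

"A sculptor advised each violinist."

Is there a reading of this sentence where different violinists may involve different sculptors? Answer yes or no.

Yes

The paraphrase describes the scope ordering *each violinist* > *a sculptor*.
*a sculptor* and *each violinist* are co-arguments of the matrix verb, with nothing but a clause-internal boundary between them.
No island intervenes, so both surface and inverse scope are derivable.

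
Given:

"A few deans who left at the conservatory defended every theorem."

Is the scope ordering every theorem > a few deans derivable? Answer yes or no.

Although the sentence contains a relative clause (*who left at the conservatory*), *every theorem* is outside it, in the matrix VP.
QR within a single clause is free, so the lower quantifier may take scope over the higher one.
Both orderings are possible: *a few deans* > *every theorem* and *every theorem* > *a few deans*.

Yes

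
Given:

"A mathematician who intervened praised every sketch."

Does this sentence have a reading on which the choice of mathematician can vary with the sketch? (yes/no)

Yes

The described interpretation is the *every sketch* > *a mathematician* scoping.
*every sketch* sits in the matrix clause, not in the relative clause on *a mathematician*.
QR within a single clause is free, so the lower quantifier may take scope over the higher one.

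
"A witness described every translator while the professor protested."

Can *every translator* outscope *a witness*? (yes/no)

Yes

The adjunct clause does not contain *every translator*, which is the matrix object.
Since no island is crossed, the inverse ordering is licensed alongside surface scope.
So *every translator* > *a witness* is among the available readings.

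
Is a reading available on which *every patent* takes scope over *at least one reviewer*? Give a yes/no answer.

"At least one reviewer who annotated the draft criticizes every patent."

Yes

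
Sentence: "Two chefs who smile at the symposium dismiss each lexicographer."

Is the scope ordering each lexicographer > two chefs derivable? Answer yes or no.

*each lexicographer* is a matrix argument; only *two chefs* is modified by the relative clause *who smile at the symposium*, so the RC island is irrelevant to the target quantifier.
With no island boundary between them, the object can take inverse scope over the subject via ordinary QR within the clause.
So *each lexicographer* > *two chefs* is among the available readings.

Yes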